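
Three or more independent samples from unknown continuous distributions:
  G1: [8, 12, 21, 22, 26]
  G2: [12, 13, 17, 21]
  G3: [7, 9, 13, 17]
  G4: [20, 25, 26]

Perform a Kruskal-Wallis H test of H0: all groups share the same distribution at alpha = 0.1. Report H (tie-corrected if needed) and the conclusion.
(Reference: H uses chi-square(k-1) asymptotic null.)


Step 1: Combine all N = 16 observations and assign midranks.
sorted (value, group, rank): (7,G3,1), (8,G1,2), (9,G3,3), (12,G1,4.5), (12,G2,4.5), (13,G2,6.5), (13,G3,6.5), (17,G2,8.5), (17,G3,8.5), (20,G4,10), (21,G1,11.5), (21,G2,11.5), (22,G1,13), (25,G4,14), (26,G1,15.5), (26,G4,15.5)
Step 2: Sum ranks within each group.
R_1 = 46.5 (n_1 = 5)
R_2 = 31 (n_2 = 4)
R_3 = 19 (n_3 = 4)
R_4 = 39.5 (n_4 = 3)
Step 3: H = 12/(N(N+1)) * sum(R_i^2/n_i) - 3(N+1)
     = 12/(16*17) * (46.5^2/5 + 31^2/4 + 19^2/4 + 39.5^2/3) - 3*17
     = 0.044118 * 1283.03 - 51
     = 5.604412.
Step 4: Ties present; correction factor C = 1 - 30/(16^3 - 16) = 0.992647. Corrected H = 5.604412 / 0.992647 = 5.645926.
Step 5: Under H0, H ~ chi^2(3); p-value = 0.130167.
Step 6: alpha = 0.1. fail to reject H0.

H = 5.6459, df = 3, p = 0.130167, fail to reject H0.


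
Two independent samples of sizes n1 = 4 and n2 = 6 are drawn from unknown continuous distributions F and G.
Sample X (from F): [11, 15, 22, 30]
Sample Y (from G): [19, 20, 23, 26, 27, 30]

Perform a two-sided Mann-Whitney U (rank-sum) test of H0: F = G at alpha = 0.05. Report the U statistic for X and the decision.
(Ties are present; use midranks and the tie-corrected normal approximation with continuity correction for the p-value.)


Step 1: Combine and sort all 10 observations; assign midranks.
sorted (value, group): (11,X), (15,X), (19,Y), (20,Y), (22,X), (23,Y), (26,Y), (27,Y), (30,X), (30,Y)
ranks: 11->1, 15->2, 19->3, 20->4, 22->5, 23->6, 26->7, 27->8, 30->9.5, 30->9.5
Step 2: Rank sum for X: R1 = 1 + 2 + 5 + 9.5 = 17.5.
Step 3: U_X = R1 - n1(n1+1)/2 = 17.5 - 4*5/2 = 17.5 - 10 = 7.5.
       U_Y = n1*n2 - U_X = 24 - 7.5 = 16.5.
Step 4: Ties are present, so use the tie-corrected normal approximation (with continuity correction) for the p-value.
Step 5: p-value = 0.392330; compare to alpha = 0.05. fail to reject H0.

U_X = 7.5, p = 0.392330, fail to reject H0 at alpha = 0.05.


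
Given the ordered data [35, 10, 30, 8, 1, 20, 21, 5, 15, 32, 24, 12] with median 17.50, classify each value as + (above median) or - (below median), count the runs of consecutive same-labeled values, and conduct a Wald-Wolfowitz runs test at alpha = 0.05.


Step 1: Compute median = 17.50; label A = above, B = below.
Labels in order: ABABBAABBAAB  (n_A = 6, n_B = 6)
Step 2: Count runs R = 8.
Step 3: Under H0 (random ordering), E[R] = 2*n_A*n_B/(n_A+n_B) + 1 = 2*6*6/12 + 1 = 7.0000.
        Var[R] = 2*n_A*n_B*(2*n_A*n_B - n_A - n_B) / ((n_A+n_B)^2 * (n_A+n_B-1)) = 4320/1584 = 2.7273.
        SD[R] = 1.6514.
Step 4: Continuity-corrected z = (R - 0.5 - E[R]) / SD[R] = (8 - 0.5 - 7.0000) / 1.6514 = 0.3028.
Step 5: Two-sided p-value via normal approximation = 2*(1 - Phi(|z|)) = 0.762069.
Step 6: alpha = 0.05. fail to reject H0.

R = 8, z = 0.3028, p = 0.762069, fail to reject H0.


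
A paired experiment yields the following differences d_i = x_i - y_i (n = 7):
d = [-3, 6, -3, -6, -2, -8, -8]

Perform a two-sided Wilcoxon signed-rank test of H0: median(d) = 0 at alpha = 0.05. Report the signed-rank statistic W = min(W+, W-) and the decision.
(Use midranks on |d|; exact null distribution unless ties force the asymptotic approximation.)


Step 1: Drop any zero differences (none here) and take |d_i|.
|d| = [3, 6, 3, 6, 2, 8, 8]
Step 2: Midrank |d_i| (ties get averaged ranks).
ranks: |3|->2.5, |6|->4.5, |3|->2.5, |6|->4.5, |2|->1, |8|->6.5, |8|->6.5
Step 3: Attach original signs; sum ranks with positive sign and with negative sign.
W+ = 4.5 = 4.5
W- = 2.5 + 2.5 + 4.5 + 1 + 6.5 + 6.5 = 23.5
(Check: W+ + W- = 28 should equal n(n+1)/2 = 28.)
Step 4: Test statistic W = min(W+, W-) = 4.5.
Step 5: Ties in |d|, so use the tie-corrected normal approximation.
        E[W] = n(n+1)/4 = 7*8/4 = 14.
        Tie groups: |d|=3 (t=2), |d|=6 (t=2), |d|=8 (t=2); sum(t^3 - t) = 18.
        Var[W] = n(n+1)(2n+1)/24 - sum(t^3-t)/48 = 840/24 - 18/48 = 34.625.
        z = (W - E[W]) / sqrt(Var[W]) = (4.5 - 14) / 5.8843 = -1.6145.
        Two-sided p = 2*Phi(z) = 0.106427.
Step 6: alpha = 0.05. fail to reject H0.

W+ = 4.5, W- = 23.5, W = min = 4.5, p = 0.106427, fail to reject H0.


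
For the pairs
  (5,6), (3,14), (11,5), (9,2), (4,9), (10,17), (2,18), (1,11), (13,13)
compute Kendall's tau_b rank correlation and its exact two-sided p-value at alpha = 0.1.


Step 1: Enumerate the 36 unordered pairs (i,j) with i<j and classify each by sign(x_j-x_i) * sign(y_j-y_i).
  (1,2):dx=-2,dy=+8->D; (1,3):dx=+6,dy=-1->D; (1,4):dx=+4,dy=-4->D; (1,5):dx=-1,dy=+3->D
  (1,6):dx=+5,dy=+11->C; (1,7):dx=-3,dy=+12->D; (1,8):dx=-4,dy=+5->D; (1,9):dx=+8,dy=+7->C
  (2,3):dx=+8,dy=-9->D; (2,4):dx=+6,dy=-12->D; (2,5):dx=+1,dy=-5->D; (2,6):dx=+7,dy=+3->C
  (2,7):dx=-1,dy=+4->D; (2,8):dx=-2,dy=-3->C; (2,9):dx=+10,dy=-1->D; (3,4):dx=-2,dy=-3->C
  (3,5):dx=-7,dy=+4->D; (3,6):dx=-1,dy=+12->D; (3,7):dx=-9,dy=+13->D; (3,8):dx=-10,dy=+6->D
  (3,9):dx=+2,dy=+8->C; (4,5):dx=-5,dy=+7->D; (4,6):dx=+1,dy=+15->C; (4,7):dx=-7,dy=+16->D
  (4,8):dx=-8,dy=+9->D; (4,9):dx=+4,dy=+11->C; (5,6):dx=+6,dy=+8->C; (5,7):dx=-2,dy=+9->D
  (5,8):dx=-3,dy=+2->D; (5,9):dx=+9,dy=+4->C; (6,7):dx=-8,dy=+1->D; (6,8):dx=-9,dy=-6->C
  (6,9):dx=+3,dy=-4->D; (7,8):dx=-1,dy=-7->C; (7,9):dx=+11,dy=-5->D; (8,9):dx=+12,dy=+2->C
Step 2: C = 13, D = 23, total pairs = 36.
Step 3: tau = (C - D)/(n(n-1)/2) = (13 - 23)/36 = -0.277778.
Step 4: Exact two-sided p-value (enumerate n! = 362880 permutations of y under H0): p = 0.358488.
Step 5: alpha = 0.1. fail to reject H0.

tau_b = -0.2778 (C=13, D=23), p = 0.358488, fail to reject H0.


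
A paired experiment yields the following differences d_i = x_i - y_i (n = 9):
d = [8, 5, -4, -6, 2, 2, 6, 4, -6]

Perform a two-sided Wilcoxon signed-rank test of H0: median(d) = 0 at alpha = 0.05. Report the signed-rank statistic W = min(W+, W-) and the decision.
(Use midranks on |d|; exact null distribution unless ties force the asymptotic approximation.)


Step 1: Drop any zero differences (none here) and take |d_i|.
|d| = [8, 5, 4, 6, 2, 2, 6, 4, 6]
Step 2: Midrank |d_i| (ties get averaged ranks).
ranks: |8|->9, |5|->5, |4|->3.5, |6|->7, |2|->1.5, |2|->1.5, |6|->7, |4|->3.5, |6|->7
Step 3: Attach original signs; sum ranks with positive sign and with negative sign.
W+ = 9 + 5 + 1.5 + 1.5 + 7 + 3.5 = 27.5
W- = 3.5 + 7 + 7 = 17.5
(Check: W+ + W- = 45 should equal n(n+1)/2 = 45.)
Step 4: Test statistic W = min(W+, W-) = 17.5.
Step 5: Ties in |d|, so use the tie-corrected normal approximation.
        E[W] = n(n+1)/4 = 9*10/4 = 22.5.
        Tie groups: |d|=2 (t=2), |d|=4 (t=2), |d|=6 (t=3); sum(t^3 - t) = 36.
        Var[W] = n(n+1)(2n+1)/24 - sum(t^3-t)/48 = 1710/24 - 36/48 = 70.5.
        z = (W - E[W]) / sqrt(Var[W]) = (17.5 - 22.5) / 8.3964 = -0.5955.
        Two-sided p = 2*Phi(z) = 0.551515.
Step 6: alpha = 0.05. fail to reject H0.

W+ = 27.5, W- = 17.5, W = min = 17.5, p = 0.551515, fail to reject H0.


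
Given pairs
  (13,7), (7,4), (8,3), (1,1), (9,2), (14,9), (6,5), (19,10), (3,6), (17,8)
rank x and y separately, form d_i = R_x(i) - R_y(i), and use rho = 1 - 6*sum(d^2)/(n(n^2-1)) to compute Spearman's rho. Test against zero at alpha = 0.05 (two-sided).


Step 1: Rank x and y separately (midranks; no ties here).
rank(x): 13->7, 7->4, 8->5, 1->1, 9->6, 14->8, 6->3, 19->10, 3->2, 17->9
rank(y): 7->7, 4->4, 3->3, 1->1, 2->2, 9->9, 5->5, 10->10, 6->6, 8->8
Step 2: d_i = R_x(i) - R_y(i); compute d_i^2.
  (7-7)^2=0, (4-4)^2=0, (5-3)^2=4, (1-1)^2=0, (6-2)^2=16, (8-9)^2=1, (3-5)^2=4, (10-10)^2=0, (2-6)^2=16, (9-8)^2=1
sum(d^2) = 42.
Step 3: rho = 1 - 6*42 / (10*(10^2 - 1)) = 1 - 252/990 = 0.745455.
Step 4: Under H0, t = rho * sqrt((n-2)/(1-rho^2)) = 3.1632 ~ t(8).
Step 5: Two-sided p-value from the t-distribution with 8 df = 0.013330.
Step 6: alpha = 0.05. reject H0.

rho = 0.7455, p = 0.013330, reject H0 at alpha = 0.05.


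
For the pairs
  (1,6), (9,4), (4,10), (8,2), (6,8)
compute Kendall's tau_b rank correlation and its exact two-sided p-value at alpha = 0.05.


Step 1: Enumerate the 10 unordered pairs (i,j) with i<j and classify each by sign(x_j-x_i) * sign(y_j-y_i).
  (1,2):dx=+8,dy=-2->D; (1,3):dx=+3,dy=+4->C; (1,4):dx=+7,dy=-4->D; (1,5):dx=+5,dy=+2->C
  (2,3):dx=-5,dy=+6->D; (2,4):dx=-1,dy=-2->C; (2,5):dx=-3,dy=+4->D; (3,4):dx=+4,dy=-8->D
  (3,5):dx=+2,dy=-2->D; (4,5):dx=-2,dy=+6->D
Step 2: C = 3, D = 7, total pairs = 10.
Step 3: tau = (C - D)/(n(n-1)/2) = (3 - 7)/10 = -0.400000.
Step 4: Exact two-sided p-value (enumerate n! = 120 permutations of y under H0): p = 0.483333.
Step 5: alpha = 0.05. fail to reject H0.

tau_b = -0.4000 (C=3, D=7), p = 0.483333, fail to reject H0.


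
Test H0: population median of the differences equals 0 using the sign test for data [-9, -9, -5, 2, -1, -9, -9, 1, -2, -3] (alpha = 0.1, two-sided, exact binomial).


Step 1: Discard zero differences. Original n = 10; n_eff = number of nonzero differences = 10.
Nonzero differences (with sign): -9, -9, -5, +2, -1, -9, -9, +1, -2, -3
Step 2: Count signs: positive = 2, negative = 8.
Step 3: Under H0: P(positive) = 0.5, so the number of positives S ~ Bin(10, 0.5).
Step 4: Two-sided exact p-value = sum of Bin(10,0.5) probabilities at or below the observed probability = 0.109375.
Step 5: alpha = 0.1. fail to reject H0.

n_eff = 10, pos = 2, neg = 8, p = 0.109375, fail to reject H0.


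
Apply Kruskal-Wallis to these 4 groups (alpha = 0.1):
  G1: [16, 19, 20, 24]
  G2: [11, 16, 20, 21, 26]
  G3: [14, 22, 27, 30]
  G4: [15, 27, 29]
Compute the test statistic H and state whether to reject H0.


Step 1: Combine all N = 16 observations and assign midranks.
sorted (value, group, rank): (11,G2,1), (14,G3,2), (15,G4,3), (16,G1,4.5), (16,G2,4.5), (19,G1,6), (20,G1,7.5), (20,G2,7.5), (21,G2,9), (22,G3,10), (24,G1,11), (26,G2,12), (27,G3,13.5), (27,G4,13.5), (29,G4,15), (30,G3,16)
Step 2: Sum ranks within each group.
R_1 = 29 (n_1 = 4)
R_2 = 34 (n_2 = 5)
R_3 = 41.5 (n_3 = 4)
R_4 = 31.5 (n_4 = 3)
Step 3: H = 12/(N(N+1)) * sum(R_i^2/n_i) - 3(N+1)
     = 12/(16*17) * (29^2/4 + 34^2/5 + 41.5^2/4 + 31.5^2/3) - 3*17
     = 0.044118 * 1202.76 - 51
     = 2.063051.
Step 4: Ties present; correction factor C = 1 - 18/(16^3 - 16) = 0.995588. Corrected H = 2.063051 / 0.995588 = 2.072194.
Step 5: Under H0, H ~ chi^2(3); p-value = 0.557559.
Step 6: alpha = 0.1. fail to reject H0.

H = 2.0722, df = 3, p = 0.557559, fail to reject H0.


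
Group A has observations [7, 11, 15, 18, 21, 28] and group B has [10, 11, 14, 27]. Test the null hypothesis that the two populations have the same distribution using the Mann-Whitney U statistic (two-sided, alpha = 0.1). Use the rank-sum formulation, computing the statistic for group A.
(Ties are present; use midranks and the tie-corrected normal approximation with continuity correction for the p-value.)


Step 1: Combine and sort all 10 observations; assign midranks.
sorted (value, group): (7,X), (10,Y), (11,X), (11,Y), (14,Y), (15,X), (18,X), (21,X), (27,Y), (28,X)
ranks: 7->1, 10->2, 11->3.5, 11->3.5, 14->5, 15->6, 18->7, 21->8, 27->9, 28->10
Step 2: Rank sum for X: R1 = 1 + 3.5 + 6 + 7 + 8 + 10 = 35.5.
Step 3: U_X = R1 - n1(n1+1)/2 = 35.5 - 6*7/2 = 35.5 - 21 = 14.5.
       U_Y = n1*n2 - U_X = 24 - 14.5 = 9.5.
Step 4: Ties are present, so use the tie-corrected normal approximation (with continuity correction) for the p-value.
Step 5: p-value = 0.668870; compare to alpha = 0.1. fail to reject H0.

U_X = 14.5, p = 0.668870, fail to reject H0 at alpha = 0.1.


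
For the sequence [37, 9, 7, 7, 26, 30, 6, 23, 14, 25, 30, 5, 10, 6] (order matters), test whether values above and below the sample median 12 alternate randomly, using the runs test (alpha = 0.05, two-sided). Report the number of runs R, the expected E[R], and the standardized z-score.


Step 1: Compute median = 12; label A = above, B = below.
Labels in order: ABBBAABAAAABBB  (n_A = 7, n_B = 7)
Step 2: Count runs R = 6.
Step 3: Under H0 (random ordering), E[R] = 2*n_A*n_B/(n_A+n_B) + 1 = 2*7*7/14 + 1 = 8.0000.
        Var[R] = 2*n_A*n_B*(2*n_A*n_B - n_A - n_B) / ((n_A+n_B)^2 * (n_A+n_B-1)) = 8232/2548 = 3.2308.
        SD[R] = 1.7974.
Step 4: Continuity-corrected z = (R + 0.5 - E[R]) / SD[R] = (6 + 0.5 - 8.0000) / 1.7974 = -0.8345.
Step 5: Two-sided p-value via normal approximation = 2*(1 - Phi(|z|)) = 0.403986.
Step 6: alpha = 0.05. fail to reject H0.

R = 6, z = -0.8345, p = 0.403986, fail to reject H0.


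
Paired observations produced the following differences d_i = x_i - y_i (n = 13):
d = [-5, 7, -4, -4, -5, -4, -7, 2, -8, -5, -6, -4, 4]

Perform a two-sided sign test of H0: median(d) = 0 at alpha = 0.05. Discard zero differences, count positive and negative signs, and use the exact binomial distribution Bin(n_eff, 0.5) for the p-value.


Step 1: Discard zero differences. Original n = 13; n_eff = number of nonzero differences = 13.
Nonzero differences (with sign): -5, +7, -4, -4, -5, -4, -7, +2, -8, -5, -6, -4, +4
Step 2: Count signs: positive = 3, negative = 10.
Step 3: Under H0: P(positive) = 0.5, so the number of positives S ~ Bin(13, 0.5).
Step 4: Two-sided exact p-value = sum of Bin(13,0.5) probabilities at or below the observed probability = 0.092285.
Step 5: alpha = 0.05. fail to reject H0.

n_eff = 13, pos = 3, neg = 10, p = 0.092285, fail to reject H0.


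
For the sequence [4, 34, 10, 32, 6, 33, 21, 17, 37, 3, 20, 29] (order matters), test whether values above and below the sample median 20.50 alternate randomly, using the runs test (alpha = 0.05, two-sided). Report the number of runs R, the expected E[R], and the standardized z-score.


Step 1: Compute median = 20.50; label A = above, B = below.
Labels in order: BABABAABABBA  (n_A = 6, n_B = 6)
Step 2: Count runs R = 10.
Step 3: Under H0 (random ordering), E[R] = 2*n_A*n_B/(n_A+n_B) + 1 = 2*6*6/12 + 1 = 7.0000.
        Var[R] = 2*n_A*n_B*(2*n_A*n_B - n_A - n_B) / ((n_A+n_B)^2 * (n_A+n_B-1)) = 4320/1584 = 2.7273.
        SD[R] = 1.6514.
Step 4: Continuity-corrected z = (R - 0.5 - E[R]) / SD[R] = (10 - 0.5 - 7.0000) / 1.6514 = 1.5138.
Step 5: Two-sided p-value via normal approximation = 2*(1 - Phi(|z|)) = 0.130070.
Step 6: alpha = 0.05. fail to reject H0.

R = 10, z = 1.5138, p = 0.130070, fail to reject H0.


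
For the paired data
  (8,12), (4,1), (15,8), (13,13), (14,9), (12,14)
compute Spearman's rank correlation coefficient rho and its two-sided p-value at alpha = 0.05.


Step 1: Rank x and y separately (midranks; no ties here).
rank(x): 8->2, 4->1, 15->6, 13->4, 14->5, 12->3
rank(y): 12->4, 1->1, 8->2, 13->5, 9->3, 14->6
Step 2: d_i = R_x(i) - R_y(i); compute d_i^2.
  (2-4)^2=4, (1-1)^2=0, (6-2)^2=16, (4-5)^2=1, (5-3)^2=4, (3-6)^2=9
sum(d^2) = 34.
Step 3: rho = 1 - 6*34 / (6*(6^2 - 1)) = 1 - 204/210 = 0.028571.
Step 4: Under H0, t = rho * sqrt((n-2)/(1-rho^2)) = 0.0572 ~ t(4).
Step 5: Two-sided p-value from the t-distribution with 4 df = 0.957155.
Step 6: alpha = 0.05. fail to reject H0.

rho = 0.0286, p = 0.957155, fail to reject H0 at alpha = 0.05.


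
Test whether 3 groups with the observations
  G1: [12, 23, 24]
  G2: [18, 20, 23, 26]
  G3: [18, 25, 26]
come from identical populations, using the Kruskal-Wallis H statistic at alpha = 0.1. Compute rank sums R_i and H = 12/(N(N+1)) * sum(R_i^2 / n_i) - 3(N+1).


Step 1: Combine all N = 10 observations and assign midranks.
sorted (value, group, rank): (12,G1,1), (18,G2,2.5), (18,G3,2.5), (20,G2,4), (23,G1,5.5), (23,G2,5.5), (24,G1,7), (25,G3,8), (26,G2,9.5), (26,G3,9.5)
Step 2: Sum ranks within each group.
R_1 = 13.5 (n_1 = 3)
R_2 = 21.5 (n_2 = 4)
R_3 = 20 (n_3 = 3)
Step 3: H = 12/(N(N+1)) * sum(R_i^2/n_i) - 3(N+1)
     = 12/(10*11) * (13.5^2/3 + 21.5^2/4 + 20^2/3) - 3*11
     = 0.109091 * 309.646 - 33
     = 0.779545.
Step 4: Ties present; correction factor C = 1 - 18/(10^3 - 10) = 0.981818. Corrected H = 0.779545 / 0.981818 = 0.793981.
Step 5: Under H0, H ~ chi^2(2); p-value = 0.672340.
Step 6: alpha = 0.1. fail to reject H0.

H = 0.7940, df = 2, p = 0.672340, fail to reject H0.


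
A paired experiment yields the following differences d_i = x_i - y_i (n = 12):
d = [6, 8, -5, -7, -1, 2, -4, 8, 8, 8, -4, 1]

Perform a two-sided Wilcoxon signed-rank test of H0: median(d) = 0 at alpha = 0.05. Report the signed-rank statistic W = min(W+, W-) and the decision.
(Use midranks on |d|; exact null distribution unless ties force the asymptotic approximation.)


Step 1: Drop any zero differences (none here) and take |d_i|.
|d| = [6, 8, 5, 7, 1, 2, 4, 8, 8, 8, 4, 1]
Step 2: Midrank |d_i| (ties get averaged ranks).
ranks: |6|->7, |8|->10.5, |5|->6, |7|->8, |1|->1.5, |2|->3, |4|->4.5, |8|->10.5, |8|->10.5, |8|->10.5, |4|->4.5, |1|->1.5
Step 3: Attach original signs; sum ranks with positive sign and with negative sign.
W+ = 7 + 10.5 + 3 + 10.5 + 10.5 + 10.5 + 1.5 = 53.5
W- = 6 + 8 + 1.5 + 4.5 + 4.5 = 24.5
(Check: W+ + W- = 78 should equal n(n+1)/2 = 78.)
Step 4: Test statistic W = min(W+, W-) = 24.5.
Step 5: Ties in |d|, so use the tie-corrected normal approximation.
        E[W] = n(n+1)/4 = 12*13/4 = 39.
        Tie groups: |d|=1 (t=2), |d|=4 (t=2), |d|=8 (t=4); sum(t^3 - t) = 72.
        Var[W] = n(n+1)(2n+1)/24 - sum(t^3-t)/48 = 3900/24 - 72/48 = 161.
        z = (W - E[W]) / sqrt(Var[W]) = (24.5 - 39) / 12.6886 = -1.1428.
        Two-sided p = 2*Phi(z) = 0.253138.
Step 6: alpha = 0.05. fail to reject H0.

W+ = 53.5, W- = 24.5, W = min = 24.5, p = 0.253138, fail to reject H0.


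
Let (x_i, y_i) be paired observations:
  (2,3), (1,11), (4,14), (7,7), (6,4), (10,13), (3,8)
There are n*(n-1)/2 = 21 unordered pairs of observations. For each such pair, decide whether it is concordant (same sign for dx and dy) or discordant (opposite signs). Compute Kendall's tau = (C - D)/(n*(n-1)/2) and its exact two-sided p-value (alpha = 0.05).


Step 1: Enumerate the 21 unordered pairs (i,j) with i<j and classify each by sign(x_j-x_i) * sign(y_j-y_i).
  (1,2):dx=-1,dy=+8->D; (1,3):dx=+2,dy=+11->C; (1,4):dx=+5,dy=+4->C; (1,5):dx=+4,dy=+1->C
  (1,6):dx=+8,dy=+10->C; (1,7):dx=+1,dy=+5->C; (2,3):dx=+3,dy=+3->C; (2,4):dx=+6,dy=-4->D
  (2,5):dx=+5,dy=-7->D; (2,6):dx=+9,dy=+2->C; (2,7):dx=+2,dy=-3->D; (3,4):dx=+3,dy=-7->D
  (3,5):dx=+2,dy=-10->D; (3,6):dx=+6,dy=-1->D; (3,7):dx=-1,dy=-6->C; (4,5):dx=-1,dy=-3->C
  (4,6):dx=+3,dy=+6->C; (4,7):dx=-4,dy=+1->D; (5,6):dx=+4,dy=+9->C; (5,7):dx=-3,dy=+4->D
  (6,7):dx=-7,dy=-5->C
Step 2: C = 12, D = 9, total pairs = 21.
Step 3: tau = (C - D)/(n(n-1)/2) = (12 - 9)/21 = 0.142857.
Step 4: Exact two-sided p-value (enumerate n! = 5040 permutations of y under H0): p = 0.772619.
Step 5: alpha = 0.05. fail to reject H0.

tau_b = 0.1429 (C=12, D=9), p = 0.772619, fail to reject H0.


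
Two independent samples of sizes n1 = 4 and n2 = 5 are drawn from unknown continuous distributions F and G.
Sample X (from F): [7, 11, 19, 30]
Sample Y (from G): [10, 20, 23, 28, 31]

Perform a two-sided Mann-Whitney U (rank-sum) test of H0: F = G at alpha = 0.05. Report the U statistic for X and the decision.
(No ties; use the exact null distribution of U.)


Step 1: Combine and sort all 9 observations; assign midranks.
sorted (value, group): (7,X), (10,Y), (11,X), (19,X), (20,Y), (23,Y), (28,Y), (30,X), (31,Y)
ranks: 7->1, 10->2, 11->3, 19->4, 20->5, 23->6, 28->7, 30->8, 31->9
Step 2: Rank sum for X: R1 = 1 + 3 + 4 + 8 = 16.
Step 3: U_X = R1 - n1(n1+1)/2 = 16 - 4*5/2 = 16 - 10 = 6.
       U_Y = n1*n2 - U_X = 20 - 6 = 14.
Step 4: No ties, so the exact null distribution of U (based on enumerating the C(9,4) = 126 equally likely rank assignments) gives the two-sided p-value.
Step 5: p-value = 0.412698; compare to alpha = 0.05. fail to reject H0.

U_X = 6, p = 0.412698, fail to reject H0 at alpha = 0.05.


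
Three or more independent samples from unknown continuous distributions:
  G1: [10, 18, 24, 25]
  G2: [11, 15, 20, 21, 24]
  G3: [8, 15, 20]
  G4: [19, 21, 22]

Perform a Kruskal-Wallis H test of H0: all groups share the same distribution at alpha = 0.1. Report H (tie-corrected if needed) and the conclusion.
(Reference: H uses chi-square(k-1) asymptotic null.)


Step 1: Combine all N = 15 observations and assign midranks.
sorted (value, group, rank): (8,G3,1), (10,G1,2), (11,G2,3), (15,G2,4.5), (15,G3,4.5), (18,G1,6), (19,G4,7), (20,G2,8.5), (20,G3,8.5), (21,G2,10.5), (21,G4,10.5), (22,G4,12), (24,G1,13.5), (24,G2,13.5), (25,G1,15)
Step 2: Sum ranks within each group.
R_1 = 36.5 (n_1 = 4)
R_2 = 40 (n_2 = 5)
R_3 = 14 (n_3 = 3)
R_4 = 29.5 (n_4 = 3)
Step 3: H = 12/(N(N+1)) * sum(R_i^2/n_i) - 3(N+1)
     = 12/(15*16) * (36.5^2/4 + 40^2/5 + 14^2/3 + 29.5^2/3) - 3*16
     = 0.050000 * 1008.48 - 48
     = 2.423958.
Step 4: Ties present; correction factor C = 1 - 24/(15^3 - 15) = 0.992857. Corrected H = 2.423958 / 0.992857 = 2.441397.
Step 5: Under H0, H ~ chi^2(3); p-value = 0.485975.
Step 6: alpha = 0.1. fail to reject H0.

H = 2.4414, df = 3, p = 0.485975, fail to reject H0.


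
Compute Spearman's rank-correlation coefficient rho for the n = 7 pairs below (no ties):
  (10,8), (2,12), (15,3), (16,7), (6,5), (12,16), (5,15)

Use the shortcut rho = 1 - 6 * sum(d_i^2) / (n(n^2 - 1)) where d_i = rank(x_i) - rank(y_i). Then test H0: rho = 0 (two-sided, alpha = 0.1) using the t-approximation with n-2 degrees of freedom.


Step 1: Rank x and y separately (midranks; no ties here).
rank(x): 10->4, 2->1, 15->6, 16->7, 6->3, 12->5, 5->2
rank(y): 8->4, 12->5, 3->1, 7->3, 5->2, 16->7, 15->6
Step 2: d_i = R_x(i) - R_y(i); compute d_i^2.
  (4-4)^2=0, (1-5)^2=16, (6-1)^2=25, (7-3)^2=16, (3-2)^2=1, (5-7)^2=4, (2-6)^2=16
sum(d^2) = 78.
Step 3: rho = 1 - 6*78 / (7*(7^2 - 1)) = 1 - 468/336 = -0.392857.
Step 4: Under H0, t = rho * sqrt((n-2)/(1-rho^2)) = -0.9553 ~ t(5).
Step 5: Two-sided p-value from the t-distribution with 5 df = 0.383317.
Step 6: alpha = 0.1. fail to reject H0.

rho = -0.3929, p = 0.383317, fail to reject H0 at alpha = 0.1.


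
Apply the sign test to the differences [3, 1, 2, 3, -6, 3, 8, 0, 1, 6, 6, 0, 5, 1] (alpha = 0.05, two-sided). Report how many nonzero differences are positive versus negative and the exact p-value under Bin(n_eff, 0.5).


Step 1: Discard zero differences. Original n = 14; n_eff = number of nonzero differences = 12.
Nonzero differences (with sign): +3, +1, +2, +3, -6, +3, +8, +1, +6, +6, +5, +1
Step 2: Count signs: positive = 11, negative = 1.
Step 3: Under H0: P(positive) = 0.5, so the number of positives S ~ Bin(12, 0.5).
Step 4: Two-sided exact p-value = sum of Bin(12,0.5) probabilities at or below the observed probability = 0.006348.
Step 5: alpha = 0.05. reject H0.

n_eff = 12, pos = 11, neg = 1, p = 0.006348, reject H0.


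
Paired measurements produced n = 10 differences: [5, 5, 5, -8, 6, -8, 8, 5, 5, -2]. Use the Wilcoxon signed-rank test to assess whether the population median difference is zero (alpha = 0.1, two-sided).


Step 1: Drop any zero differences (none here) and take |d_i|.
|d| = [5, 5, 5, 8, 6, 8, 8, 5, 5, 2]
Step 2: Midrank |d_i| (ties get averaged ranks).
ranks: |5|->4, |5|->4, |5|->4, |8|->9, |6|->7, |8|->9, |8|->9, |5|->4, |5|->4, |2|->1
Step 3: Attach original signs; sum ranks with positive sign and with negative sign.
W+ = 4 + 4 + 4 + 7 + 9 + 4 + 4 = 36
W- = 9 + 9 + 1 = 19
(Check: W+ + W- = 55 should equal n(n+1)/2 = 55.)
Step 4: Test statistic W = min(W+, W-) = 19.
Step 5: Ties in |d|, so use the tie-corrected normal approximation.
        E[W] = n(n+1)/4 = 10*11/4 = 27.5.
        Tie groups: |d|=5 (t=5), |d|=8 (t=3); sum(t^3 - t) = 144.
        Var[W] = n(n+1)(2n+1)/24 - sum(t^3-t)/48 = 2310/24 - 144/48 = 93.25.
        z = (W - E[W]) / sqrt(Var[W]) = (19 - 27.5) / 9.6566 = -0.8802.
        Two-sided p = 2*Phi(z) = 0.378737.
Step 6: alpha = 0.1. fail to reject H0.

W+ = 36, W- = 19, W = min = 19, p = 0.378737, fail to reject H0.


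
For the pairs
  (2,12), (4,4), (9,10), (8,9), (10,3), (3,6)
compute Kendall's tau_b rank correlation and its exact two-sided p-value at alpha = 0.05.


Step 1: Enumerate the 15 unordered pairs (i,j) with i<j and classify each by sign(x_j-x_i) * sign(y_j-y_i).
  (1,2):dx=+2,dy=-8->D; (1,3):dx=+7,dy=-2->D; (1,4):dx=+6,dy=-3->D; (1,5):dx=+8,dy=-9->D
  (1,6):dx=+1,dy=-6->D; (2,3):dx=+5,dy=+6->C; (2,4):dx=+4,dy=+5->C; (2,5):dx=+6,dy=-1->D
  (2,6):dx=-1,dy=+2->D; (3,4):dx=-1,dy=-1->C; (3,5):dx=+1,dy=-7->D; (3,6):dx=-6,dy=-4->C
  (4,5):dx=+2,dy=-6->D; (4,6):dx=-5,dy=-3->C; (5,6):dx=-7,dy=+3->D
Step 2: C = 5, D = 10, total pairs = 15.
Step 3: tau = (C - D)/(n(n-1)/2) = (5 - 10)/15 = -0.333333.
Step 4: Exact two-sided p-value (enumerate n! = 720 permutations of y under H0): p = 0.469444.
Step 5: alpha = 0.05. fail to reject H0.

tau_b = -0.3333 (C=5, D=10), p = 0.469444, fail to reject H0.


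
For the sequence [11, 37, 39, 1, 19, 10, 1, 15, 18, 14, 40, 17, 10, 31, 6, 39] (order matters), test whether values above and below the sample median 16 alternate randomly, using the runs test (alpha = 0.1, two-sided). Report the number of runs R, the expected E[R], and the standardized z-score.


Step 1: Compute median = 16; label A = above, B = below.
Labels in order: BAABABBBABAABABA  (n_A = 8, n_B = 8)
Step 2: Count runs R = 12.
Step 3: Under H0 (random ordering), E[R] = 2*n_A*n_B/(n_A+n_B) + 1 = 2*8*8/16 + 1 = 9.0000.
        Var[R] = 2*n_A*n_B*(2*n_A*n_B - n_A - n_B) / ((n_A+n_B)^2 * (n_A+n_B-1)) = 14336/3840 = 3.7333.
        SD[R] = 1.9322.
Step 4: Continuity-corrected z = (R - 0.5 - E[R]) / SD[R] = (12 - 0.5 - 9.0000) / 1.9322 = 1.2939.
Step 5: Two-sided p-value via normal approximation = 2*(1 - Phi(|z|)) = 0.195709.
Step 6: alpha = 0.1. fail to reject H0.

R = 12, z = 1.2939, p = 0.195709, fail to reject H0.


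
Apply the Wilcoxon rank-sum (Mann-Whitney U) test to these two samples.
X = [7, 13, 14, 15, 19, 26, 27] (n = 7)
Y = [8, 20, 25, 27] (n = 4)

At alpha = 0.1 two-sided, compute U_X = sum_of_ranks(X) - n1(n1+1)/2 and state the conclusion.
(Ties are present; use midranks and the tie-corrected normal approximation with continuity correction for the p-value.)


Step 1: Combine and sort all 11 observations; assign midranks.
sorted (value, group): (7,X), (8,Y), (13,X), (14,X), (15,X), (19,X), (20,Y), (25,Y), (26,X), (27,X), (27,Y)
ranks: 7->1, 8->2, 13->3, 14->4, 15->5, 19->6, 20->7, 25->8, 26->9, 27->10.5, 27->10.5
Step 2: Rank sum for X: R1 = 1 + 3 + 4 + 5 + 6 + 9 + 10.5 = 38.5.
Step 3: U_X = R1 - n1(n1+1)/2 = 38.5 - 7*8/2 = 38.5 - 28 = 10.5.
       U_Y = n1*n2 - U_X = 28 - 10.5 = 17.5.
Step 4: Ties are present, so use the tie-corrected normal approximation (with continuity correction) for the p-value.
Step 5: p-value = 0.569872; compare to alpha = 0.1. fail to reject H0.

U_X = 10.5, p = 0.569872, fail to reject H0 at alpha = 0.1.


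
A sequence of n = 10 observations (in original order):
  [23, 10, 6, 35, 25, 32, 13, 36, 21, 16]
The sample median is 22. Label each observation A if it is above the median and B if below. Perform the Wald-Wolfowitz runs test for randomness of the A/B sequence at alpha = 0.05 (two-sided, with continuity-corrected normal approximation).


Step 1: Compute median = 22; label A = above, B = below.
Labels in order: ABBAAABABB  (n_A = 5, n_B = 5)
Step 2: Count runs R = 6.
Step 3: Under H0 (random ordering), E[R] = 2*n_A*n_B/(n_A+n_B) + 1 = 2*5*5/10 + 1 = 6.0000.
        Var[R] = 2*n_A*n_B*(2*n_A*n_B - n_A - n_B) / ((n_A+n_B)^2 * (n_A+n_B-1)) = 2000/900 = 2.2222.
        SD[R] = 1.4907.
Step 4: R = E[R], so z = 0 with no continuity correction.
Step 5: Two-sided p-value via normal approximation = 2*(1 - Phi(|z|)) = 1.000000.
Step 6: alpha = 0.05. fail to reject H0.

R = 6, z = 0.0000, p = 1.000000, fail to reject H0.


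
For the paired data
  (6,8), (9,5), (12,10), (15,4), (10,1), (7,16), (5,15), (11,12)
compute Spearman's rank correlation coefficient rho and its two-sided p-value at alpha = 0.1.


Step 1: Rank x and y separately (midranks; no ties here).
rank(x): 6->2, 9->4, 12->7, 15->8, 10->5, 7->3, 5->1, 11->6
rank(y): 8->4, 5->3, 10->5, 4->2, 1->1, 16->8, 15->7, 12->6
Step 2: d_i = R_x(i) - R_y(i); compute d_i^2.
  (2-4)^2=4, (4-3)^2=1, (7-5)^2=4, (8-2)^2=36, (5-1)^2=16, (3-8)^2=25, (1-7)^2=36, (6-6)^2=0
sum(d^2) = 122.
Step 3: rho = 1 - 6*122 / (8*(8^2 - 1)) = 1 - 732/504 = -0.452381.
Step 4: Under H0, t = rho * sqrt((n-2)/(1-rho^2)) = -1.2425 ~ t(6).
Step 5: Two-sided p-value from the t-distribution with 6 df = 0.260405.
Step 6: alpha = 0.1. fail to reject H0.

rho = -0.4524, p = 0.260405, fail to reject H0 at alpha = 0.1.


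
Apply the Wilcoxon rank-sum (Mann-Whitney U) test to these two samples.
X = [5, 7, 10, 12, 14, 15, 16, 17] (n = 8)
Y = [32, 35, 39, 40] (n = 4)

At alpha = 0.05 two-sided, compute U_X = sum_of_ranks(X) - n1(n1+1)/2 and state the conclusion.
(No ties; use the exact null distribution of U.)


Step 1: Combine and sort all 12 observations; assign midranks.
sorted (value, group): (5,X), (7,X), (10,X), (12,X), (14,X), (15,X), (16,X), (17,X), (32,Y), (35,Y), (39,Y), (40,Y)
ranks: 5->1, 7->2, 10->3, 12->4, 14->5, 15->6, 16->7, 17->8, 32->9, 35->10, 39->11, 40->12
Step 2: Rank sum for X: R1 = 1 + 2 + 3 + 4 + 5 + 6 + 7 + 8 = 36.
Step 3: U_X = R1 - n1(n1+1)/2 = 36 - 8*9/2 = 36 - 36 = 0.
       U_Y = n1*n2 - U_X = 32 - 0 = 32.
Step 4: No ties, so the exact null distribution of U (based on enumerating the C(12,8) = 495 equally likely rank assignments) gives the two-sided p-value.
Step 5: p-value = 0.004040; compare to alpha = 0.05. reject H0.

U_X = 0, p = 0.004040, reject H0 at alpha = 0.05.


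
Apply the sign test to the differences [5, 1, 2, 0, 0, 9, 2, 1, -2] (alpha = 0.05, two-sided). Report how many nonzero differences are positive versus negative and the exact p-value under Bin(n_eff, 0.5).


Step 1: Discard zero differences. Original n = 9; n_eff = number of nonzero differences = 7.
Nonzero differences (with sign): +5, +1, +2, +9, +2, +1, -2
Step 2: Count signs: positive = 6, negative = 1.
Step 3: Under H0: P(positive) = 0.5, so the number of positives S ~ Bin(7, 0.5).
Step 4: Two-sided exact p-value = sum of Bin(7,0.5) probabilities at or below the observed probability = 0.125000.
Step 5: alpha = 0.05. fail to reject H0.

n_eff = 7, pos = 6, neg = 1, p = 0.125000, fail to reject H0.


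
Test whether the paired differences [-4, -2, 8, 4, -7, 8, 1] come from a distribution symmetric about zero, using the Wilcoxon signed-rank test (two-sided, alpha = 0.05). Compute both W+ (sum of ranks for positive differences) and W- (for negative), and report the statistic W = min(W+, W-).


Step 1: Drop any zero differences (none here) and take |d_i|.
|d| = [4, 2, 8, 4, 7, 8, 1]
Step 2: Midrank |d_i| (ties get averaged ranks).
ranks: |4|->3.5, |2|->2, |8|->6.5, |4|->3.5, |7|->5, |8|->6.5, |1|->1
Step 3: Attach original signs; sum ranks with positive sign and with negative sign.
W+ = 6.5 + 3.5 + 6.5 + 1 = 17.5
W- = 3.5 + 2 + 5 = 10.5
(Check: W+ + W- = 28 should equal n(n+1)/2 = 28.)
Step 4: Test statistic W = min(W+, W-) = 10.5.
Step 5: Ties in |d|, so use the tie-corrected normal approximation.
        E[W] = n(n+1)/4 = 7*8/4 = 14.
        Tie groups: |d|=4 (t=2), |d|=8 (t=2); sum(t^3 - t) = 12.
        Var[W] = n(n+1)(2n+1)/24 - sum(t^3-t)/48 = 840/24 - 12/48 = 34.75.
        z = (W - E[W]) / sqrt(Var[W]) = (10.5 - 14) / 5.8949 = -0.5937.
        Two-sided p = 2*Phi(z) = 0.552691.
Step 6: alpha = 0.05. fail to reject H0.

W+ = 17.5, W- = 10.5, W = min = 10.5, p = 0.552691, fail to reject H0.


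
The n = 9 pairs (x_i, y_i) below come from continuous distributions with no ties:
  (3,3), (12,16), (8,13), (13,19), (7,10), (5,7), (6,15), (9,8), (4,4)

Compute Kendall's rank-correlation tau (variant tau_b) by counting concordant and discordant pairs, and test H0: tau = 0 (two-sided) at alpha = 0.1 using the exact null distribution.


Step 1: Enumerate the 36 unordered pairs (i,j) with i<j and classify each by sign(x_j-x_i) * sign(y_j-y_i).
  (1,2):dx=+9,dy=+13->C; (1,3):dx=+5,dy=+10->C; (1,4):dx=+10,dy=+16->C; (1,5):dx=+4,dy=+7->C
  (1,6):dx=+2,dy=+4->C; (1,7):dx=+3,dy=+12->C; (1,8):dx=+6,dy=+5->C; (1,9):dx=+1,dy=+1->C
  (2,3):dx=-4,dy=-3->C; (2,4):dx=+1,dy=+3->C; (2,5):dx=-5,dy=-6->C; (2,6):dx=-7,dy=-9->C
  (2,7):dx=-6,dy=-1->C; (2,8):dx=-3,dy=-8->C; (2,9):dx=-8,dy=-12->C; (3,4):dx=+5,dy=+6->C
  (3,5):dx=-1,dy=-3->C; (3,6):dx=-3,dy=-6->C; (3,7):dx=-2,dy=+2->D; (3,8):dx=+1,dy=-5->D
  (3,9):dx=-4,dy=-9->C; (4,5):dx=-6,dy=-9->C; (4,6):dx=-8,dy=-12->C; (4,7):dx=-7,dy=-4->C
  (4,8):dx=-4,dy=-11->C; (4,9):dx=-9,dy=-15->C; (5,6):dx=-2,dy=-3->C; (5,7):dx=-1,dy=+5->D
  (5,8):dx=+2,dy=-2->D; (5,9):dx=-3,dy=-6->C; (6,7):dx=+1,dy=+8->C; (6,8):dx=+4,dy=+1->C
  (6,9):dx=-1,dy=-3->C; (7,8):dx=+3,dy=-7->D; (7,9):dx=-2,dy=-11->C; (8,9):dx=-5,dy=-4->C
Step 2: C = 31, D = 5, total pairs = 36.
Step 3: tau = (C - D)/(n(n-1)/2) = (31 - 5)/36 = 0.722222.
Step 4: Exact two-sided p-value (enumerate n! = 362880 permutations of y under H0): p = 0.005886.
Step 5: alpha = 0.1. reject H0.

tau_b = 0.7222 (C=31, D=5), p = 0.005886, reject H0.


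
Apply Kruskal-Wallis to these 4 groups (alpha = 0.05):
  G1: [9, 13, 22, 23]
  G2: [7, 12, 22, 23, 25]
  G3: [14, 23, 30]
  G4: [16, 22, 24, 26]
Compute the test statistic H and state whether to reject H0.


Step 1: Combine all N = 16 observations and assign midranks.
sorted (value, group, rank): (7,G2,1), (9,G1,2), (12,G2,3), (13,G1,4), (14,G3,5), (16,G4,6), (22,G1,8), (22,G2,8), (22,G4,8), (23,G1,11), (23,G2,11), (23,G3,11), (24,G4,13), (25,G2,14), (26,G4,15), (30,G3,16)
Step 2: Sum ranks within each group.
R_1 = 25 (n_1 = 4)
R_2 = 37 (n_2 = 5)
R_3 = 32 (n_3 = 3)
R_4 = 42 (n_4 = 4)
Step 3: H = 12/(N(N+1)) * sum(R_i^2/n_i) - 3(N+1)
     = 12/(16*17) * (25^2/4 + 37^2/5 + 32^2/3 + 42^2/4) - 3*17
     = 0.044118 * 1212.38 - 51
     = 2.487500.
Step 4: Ties present; correction factor C = 1 - 48/(16^3 - 16) = 0.988235. Corrected H = 2.487500 / 0.988235 = 2.517113.
Step 5: Under H0, H ~ chi^2(3); p-value = 0.472206.
Step 6: alpha = 0.05. fail to reject H0.

H = 2.5171, df = 3, p = 0.472206, fail to reject H0.


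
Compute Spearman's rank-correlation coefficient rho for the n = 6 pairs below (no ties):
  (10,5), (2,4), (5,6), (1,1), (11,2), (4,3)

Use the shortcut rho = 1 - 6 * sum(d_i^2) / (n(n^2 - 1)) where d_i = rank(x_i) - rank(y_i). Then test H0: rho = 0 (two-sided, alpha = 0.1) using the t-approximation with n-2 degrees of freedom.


Step 1: Rank x and y separately (midranks; no ties here).
rank(x): 10->5, 2->2, 5->4, 1->1, 11->6, 4->3
rank(y): 5->5, 4->4, 6->6, 1->1, 2->2, 3->3
Step 2: d_i = R_x(i) - R_y(i); compute d_i^2.
  (5-5)^2=0, (2-4)^2=4, (4-6)^2=4, (1-1)^2=0, (6-2)^2=16, (3-3)^2=0
sum(d^2) = 24.
Step 3: rho = 1 - 6*24 / (6*(6^2 - 1)) = 1 - 144/210 = 0.314286.
Step 4: Under H0, t = rho * sqrt((n-2)/(1-rho^2)) = 0.6621 ~ t(4).
Step 5: Two-sided p-value from the t-distribution with 4 df = 0.544093.
Step 6: alpha = 0.1. fail to reject H0.

rho = 0.3143, p = 0.544093, fail to reject H0 at alpha = 0.1.


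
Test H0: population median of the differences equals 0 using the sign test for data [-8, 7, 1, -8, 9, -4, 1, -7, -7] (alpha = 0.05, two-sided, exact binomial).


Step 1: Discard zero differences. Original n = 9; n_eff = number of nonzero differences = 9.
Nonzero differences (with sign): -8, +7, +1, -8, +9, -4, +1, -7, -7
Step 2: Count signs: positive = 4, negative = 5.
Step 3: Under H0: P(positive) = 0.5, so the number of positives S ~ Bin(9, 0.5).
Step 4: Two-sided exact p-value = sum of Bin(9,0.5) probabilities at or below the observed probability = 1.000000.
Step 5: alpha = 0.05. fail to reject H0.

n_eff = 9, pos = 4, neg = 5, p = 1.000000, fail to reject H0.


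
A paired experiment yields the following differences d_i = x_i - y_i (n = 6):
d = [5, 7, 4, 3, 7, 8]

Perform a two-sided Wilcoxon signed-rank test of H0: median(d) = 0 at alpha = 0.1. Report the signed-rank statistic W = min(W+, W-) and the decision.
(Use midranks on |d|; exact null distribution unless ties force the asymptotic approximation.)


Step 1: Drop any zero differences (none here) and take |d_i|.
|d| = [5, 7, 4, 3, 7, 8]
Step 2: Midrank |d_i| (ties get averaged ranks).
ranks: |5|->3, |7|->4.5, |4|->2, |3|->1, |7|->4.5, |8|->6
Step 3: Attach original signs; sum ranks with positive sign and with negative sign.
W+ = 3 + 4.5 + 2 + 1 + 4.5 + 6 = 21
W- = 0 = 0
(Check: W+ + W- = 21 should equal n(n+1)/2 = 21.)
Step 4: Test statistic W = min(W+, W-) = 0.
Step 5: Ties in |d|, so use the tie-corrected normal approximation.
        E[W] = n(n+1)/4 = 6*7/4 = 10.5.
        Tie groups: |d|=7 (t=2); sum(t^3 - t) = 6.
        Var[W] = n(n+1)(2n+1)/24 - sum(t^3-t)/48 = 546/24 - 6/48 = 22.625.
        z = (W - E[W]) / sqrt(Var[W]) = (0 - 10.5) / 4.7566 = -2.2075.
        Two-sided p = 2*Phi(z) = 0.027281.
Step 6: alpha = 0.1. reject H0.

W+ = 21, W- = 0, W = min = 0, p = 0.027281, reject H0.


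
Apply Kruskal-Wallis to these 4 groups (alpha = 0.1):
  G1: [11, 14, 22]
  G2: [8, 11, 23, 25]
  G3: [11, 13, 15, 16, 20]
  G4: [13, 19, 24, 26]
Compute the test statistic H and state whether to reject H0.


Step 1: Combine all N = 16 observations and assign midranks.
sorted (value, group, rank): (8,G2,1), (11,G1,3), (11,G2,3), (11,G3,3), (13,G3,5.5), (13,G4,5.5), (14,G1,7), (15,G3,8), (16,G3,9), (19,G4,10), (20,G3,11), (22,G1,12), (23,G2,13), (24,G4,14), (25,G2,15), (26,G4,16)
Step 2: Sum ranks within each group.
R_1 = 22 (n_1 = 3)
R_2 = 32 (n_2 = 4)
R_3 = 36.5 (n_3 = 5)
R_4 = 45.5 (n_4 = 4)
Step 3: H = 12/(N(N+1)) * sum(R_i^2/n_i) - 3(N+1)
     = 12/(16*17) * (22^2/3 + 32^2/4 + 36.5^2/5 + 45.5^2/4) - 3*17
     = 0.044118 * 1201.35 - 51
     = 2.000551.
Step 4: Ties present; correction factor C = 1 - 30/(16^3 - 16) = 0.992647. Corrected H = 2.000551 / 0.992647 = 2.015370.
Step 5: Under H0, H ~ chi^2(3); p-value = 0.569223.
Step 6: alpha = 0.1. fail to reject H0.

H = 2.0154, df = 3, p = 0.569223, fail to reject H0.


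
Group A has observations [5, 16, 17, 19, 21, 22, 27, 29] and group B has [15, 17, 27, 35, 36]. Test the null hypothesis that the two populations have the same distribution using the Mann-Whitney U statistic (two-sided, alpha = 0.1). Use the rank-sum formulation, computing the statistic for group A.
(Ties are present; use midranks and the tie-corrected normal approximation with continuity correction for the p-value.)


Step 1: Combine and sort all 13 observations; assign midranks.
sorted (value, group): (5,X), (15,Y), (16,X), (17,X), (17,Y), (19,X), (21,X), (22,X), (27,X), (27,Y), (29,X), (35,Y), (36,Y)
ranks: 5->1, 15->2, 16->3, 17->4.5, 17->4.5, 19->6, 21->7, 22->8, 27->9.5, 27->9.5, 29->11, 35->12, 36->13
Step 2: Rank sum for X: R1 = 1 + 3 + 4.5 + 6 + 7 + 8 + 9.5 + 11 = 50.
Step 3: U_X = R1 - n1(n1+1)/2 = 50 - 8*9/2 = 50 - 36 = 14.
       U_Y = n1*n2 - U_X = 40 - 14 = 26.
Step 4: Ties are present, so use the tie-corrected normal approximation (with continuity correction) for the p-value.
Step 5: p-value = 0.419471; compare to alpha = 0.1. fail to reject H0.

U_X = 14, p = 0.419471, fail to reject H0 at alpha = 0.1.


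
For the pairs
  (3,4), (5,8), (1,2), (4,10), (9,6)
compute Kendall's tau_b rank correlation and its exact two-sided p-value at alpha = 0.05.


Step 1: Enumerate the 10 unordered pairs (i,j) with i<j and classify each by sign(x_j-x_i) * sign(y_j-y_i).
  (1,2):dx=+2,dy=+4->C; (1,3):dx=-2,dy=-2->C; (1,4):dx=+1,dy=+6->C; (1,5):dx=+6,dy=+2->C
  (2,3):dx=-4,dy=-6->C; (2,4):dx=-1,dy=+2->D; (2,5):dx=+4,dy=-2->D; (3,4):dx=+3,dy=+8->C
  (3,5):dx=+8,dy=+4->C; (4,5):dx=+5,dy=-4->D
Step 2: C = 7, D = 3, total pairs = 10.
Step 3: tau = (C - D)/(n(n-1)/2) = (7 - 3)/10 = 0.400000.
Step 4: Exact two-sided p-value (enumerate n! = 120 permutations of y under H0): p = 0.483333.
Step 5: alpha = 0.05. fail to reject H0.

tau_b = 0.4000 (C=7, D=3), p = 0.483333, fail to reject H0.


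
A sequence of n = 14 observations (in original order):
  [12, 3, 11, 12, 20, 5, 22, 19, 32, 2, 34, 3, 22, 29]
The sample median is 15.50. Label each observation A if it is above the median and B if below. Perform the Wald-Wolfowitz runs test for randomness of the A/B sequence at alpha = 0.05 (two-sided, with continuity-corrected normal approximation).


Step 1: Compute median = 15.50; label A = above, B = below.
Labels in order: BBBBABAAABABAA  (n_A = 7, n_B = 7)
Step 2: Count runs R = 8.
Step 3: Under H0 (random ordering), E[R] = 2*n_A*n_B/(n_A+n_B) + 1 = 2*7*7/14 + 1 = 8.0000.
        Var[R] = 2*n_A*n_B*(2*n_A*n_B - n_A - n_B) / ((n_A+n_B)^2 * (n_A+n_B-1)) = 8232/2548 = 3.2308.
        SD[R] = 1.7974.
Step 4: R = E[R], so z = 0 with no continuity correction.
Step 5: Two-sided p-value via normal approximation = 2*(1 - Phi(|z|)) = 1.000000.
Step 6: alpha = 0.05. fail to reject H0.

R = 8, z = 0.0000, p = 1.000000, fail to reject H0.
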